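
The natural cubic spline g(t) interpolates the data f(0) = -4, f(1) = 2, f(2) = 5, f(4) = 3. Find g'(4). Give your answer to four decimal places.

Let m_i = g''(x_i). Step sizes h_i = 1, 1, 2; slopes of the chords Δ_i = (y_(i+1) - y_i)/h_i = 6, 3, -1.
  1·m_0 + 4·m_1 + 1·m_2 = 6(Δ_1 - Δ_0) = -18
  1·m_1 + 6·m_2 + 2·m_3 = 6(Δ_2 - Δ_1) = -24
Natural end conditions: m_0 = m_3 = 0.
Forward elimination and back-substitution give m_0 = 0, m_1 = -84/23, m_2 = -78/23, m_3 = 0.
On [2, 4], g'(t) = b_2 + 2c_2·(t - 2) + 3d_2·(t - 2)² with b_2 = Δ_2 - h_2(2m_2 + m_3)/6 = 29/23, c_2 = m_2/2 = -39/23, d_2 = (m_3 - m_2)/(6h_2) = 13/46. So g'(4) = -49/23.

-2.1304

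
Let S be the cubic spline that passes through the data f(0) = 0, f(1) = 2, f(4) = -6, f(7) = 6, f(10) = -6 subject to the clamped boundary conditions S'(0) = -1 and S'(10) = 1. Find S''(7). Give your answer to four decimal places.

-8.0920

Let σ_i = S''(x_i). Step sizes h_i = 1, 3, 3, 3; slopes of the chords Δ_i = (y_(i+1) - y_i)/h_i = 2, -8/3, 4, -4.
  1·σ_0 + 8·σ_1 + 3·σ_2 = 6(Δ_1 - Δ_0) = -28
  3·σ_1 + 12·σ_2 + 3·σ_3 = 6(Δ_2 - Δ_1) = 40
  3·σ_2 + 12·σ_3 + 3·σ_4 = 6(Δ_3 - Δ_2) = -48
Clamped end conditions give two more equations: 2h_0·σ_0 + h_0·σ_1 = 6(Δ_0 - S'(0)) = 18 and h_3·σ_3 + 2h_3·σ_4 = 6(S'(10) - Δ_3) = 30.
Hence σ_0 = 375/29, σ_1 = -228/29, σ_2 = 637/87, σ_3 = -704/87, σ_4 = 787/87.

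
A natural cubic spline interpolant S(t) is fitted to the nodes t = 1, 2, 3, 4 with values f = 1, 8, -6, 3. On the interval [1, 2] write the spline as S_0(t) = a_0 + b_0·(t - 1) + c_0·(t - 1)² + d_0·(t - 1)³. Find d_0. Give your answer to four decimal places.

-7.1333

Put M_i = S'' at the i-th knot. Here h = (1, 1, 1) and Δ = (7, -14, 9), so the interior equations h_(i-1)·M_(i-1) + 2(h_(i-1)+h_i)·M_i + h_i·M_(i+1) = 6(Δ_i − Δ_(i-1)) read
  1·M_0 + 4·M_1 + 1·M_2 = 6(Δ_1 - Δ_0) = -126
  1·M_1 + 4·M_2 + 1·M_3 = 6(Δ_2 - Δ_1) = 138
Natural end conditions: M_0 = M_3 = 0.
Hence M_0 = 0, M_1 = -214/5, M_2 = 226/5, M_3 = 0.
On [1, 2], with S_0(t) = a_0 + b_0·(t - 1) + c_0·(t - 1)² + d_0·(t - 1)³: c_0 = M_0/2 = 0, d_0 = (M_1 - M_0)/(6h_0) = -107/15, b_0 = Δ_0 - h_0(2M_0 + M_1)/6 = 212/15.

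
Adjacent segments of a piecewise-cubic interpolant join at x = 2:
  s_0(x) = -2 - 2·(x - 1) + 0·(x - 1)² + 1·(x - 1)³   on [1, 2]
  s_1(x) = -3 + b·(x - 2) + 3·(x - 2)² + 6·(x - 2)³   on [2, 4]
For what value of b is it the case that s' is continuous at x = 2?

s_0'(x) = -2 + 0·(x - 1) + 3·(x - 1)², so s_0'(2) = 1. On the right, s_1'(2) = b, so b = 1.

1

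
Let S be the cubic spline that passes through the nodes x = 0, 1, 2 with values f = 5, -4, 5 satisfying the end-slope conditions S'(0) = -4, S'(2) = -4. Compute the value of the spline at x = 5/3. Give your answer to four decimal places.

3.4074

With M_i denoting the second derivative at x_i, h_i = 1, 1, and Δ_i = (y_(i+1) − y_i)/h_i = -9, 9:
  1·M_0 + 4·M_1 + 1·M_2 = 6(Δ_1 - Δ_0) = 108
Clamped end conditions give two more equations: 2h_0·M_0 + h_0·M_1 = 6(Δ_0 - S'(0)) = -30 and h_1·M_1 + 2h_1·M_2 = 6(S'(2) - Δ_1) = -78.
Hence M_0 = -42, M_1 = 54, M_2 = -66.
On [1, 2], S(x) = -4 + 2·(x - 1) + 27·(x - 1)² - 20·(x - 1)³.
With (x - 1) = 2/3: S(5/3) = 92/27.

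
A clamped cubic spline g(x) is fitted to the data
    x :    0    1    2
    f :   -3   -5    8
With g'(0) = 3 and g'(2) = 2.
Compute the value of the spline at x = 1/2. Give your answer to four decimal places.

-4.5000

Write m_i for g''(x_i). With h_i = 1, 1 and divided differences Δ_i = -2, 13, the continuity of g' gives the tridiagonal system
  1·m_0 + 4·m_1 + 1·m_2 = 6(Δ_1 - Δ_0) = 90
Clamped end conditions give two more equations: 2h_0·m_0 + h_0·m_1 = 6(Δ_0 - g'(0)) = -30 and h_1·m_1 + 2h_1·m_2 = 6(g'(2) - Δ_1) = -66.
Forward elimination and back-substitution give m_0 = -38, m_1 = 46, m_2 = -56.
On [0, 1], g(x) = -3 + 3·x - 19·x² + 14·x³.
With x = 1/2: g(1/2) = -9/2.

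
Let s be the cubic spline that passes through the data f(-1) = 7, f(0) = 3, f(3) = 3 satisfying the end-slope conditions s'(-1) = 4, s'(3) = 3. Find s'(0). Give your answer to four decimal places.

Let M_i = s''(x_i). Step sizes h_i = 1, 3; slopes of the chords Δ_i = (y_(i+1) - y_i)/h_i = -4, 0.
  1·M_0 + 8·M_1 + 3·M_2 = 6(Δ_1 - Δ_0) = 24
Clamped end conditions give two more equations: 2h_0·M_0 + h_0·M_1 = 6(Δ_0 - s'(-1)) = -48 and h_1·M_1 + 2h_1·M_2 = 6(s'(3) - Δ_1) = 18.
Solving the tridiagonal system: M_0 = -109/4, M_1 = 13/2, M_2 = -1/4.
On [0, 3], s'(x) = b_1 + 2c_1·x + 3d_1·x² with b_1 = Δ_1 - h_1(2M_1 + M_2)/6 = -51/8, c_1 = M_1/2 = 13/4, d_1 = (M_2 - M_1)/(6h_1) = -3/8. So s'(0) = -51/8.

-6.3750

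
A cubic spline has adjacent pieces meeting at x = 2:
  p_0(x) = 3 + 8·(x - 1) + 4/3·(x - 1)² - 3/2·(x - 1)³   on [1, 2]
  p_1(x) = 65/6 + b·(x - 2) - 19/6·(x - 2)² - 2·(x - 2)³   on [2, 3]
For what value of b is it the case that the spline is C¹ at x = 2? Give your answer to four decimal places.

p_0'(x) = 8 + 8/3·(x - 1) - 9/2·(x - 1)², so p_0'(2) = 37/6. On the right, p_1'(2) = b, so b = 37/6.

6.1667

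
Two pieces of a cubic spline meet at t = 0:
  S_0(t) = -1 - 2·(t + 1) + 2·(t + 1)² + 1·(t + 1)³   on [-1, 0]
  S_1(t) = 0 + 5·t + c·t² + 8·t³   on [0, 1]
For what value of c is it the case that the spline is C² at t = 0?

S_0''(t) = 4 + 6·(t + 1), so S_0''(0) = 10. On the right, S_1''(0) = 2c, so c = 5.

5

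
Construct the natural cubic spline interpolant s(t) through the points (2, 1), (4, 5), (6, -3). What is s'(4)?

-1

Put M_i = s'' at the i-th knot. Here h = (2, 2) and Δ = (2, -4), so the interior equations h_(i-1)·M_(i-1) + 2(h_(i-1)+h_i)·M_i + h_i·M_(i+1) = 6(Δ_i − Δ_(i-1)) read
  2·M_0 + 8·M_1 + 2·M_2 = 6(Δ_1 - Δ_0) = -36
Natural end conditions: M_0 = M_2 = 0.
Forward elimination and back-substitution give M_0 = 0, M_1 = -9/2, M_2 = 0.
On [4, 6], s'(t) = b_1 + 2c_1·(t - 4) + 3d_1·(t - 4)² with b_1 = Δ_1 - h_1(2M_1 + M_2)/6 = -1, c_1 = M_1/2 = -9/4, d_1 = (M_2 - M_1)/(6h_1) = 3/8. So s'(4) = -1.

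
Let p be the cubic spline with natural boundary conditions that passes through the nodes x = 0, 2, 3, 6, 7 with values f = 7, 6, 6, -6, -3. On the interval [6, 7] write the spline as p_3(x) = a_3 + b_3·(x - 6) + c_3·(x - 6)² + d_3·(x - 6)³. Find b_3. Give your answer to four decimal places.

With σ_i denoting the second derivative at x_i, h_i = 2, 1, 3, 1, and Δ_i = (y_(i+1) − y_i)/h_i = -1/2, 0, -4, 3:
  2·σ_0 + 6·σ_1 + 1·σ_2 = 6(Δ_1 - Δ_0) = 3
  1·σ_1 + 8·σ_2 + 3·σ_3 = 6(Δ_2 - Δ_1) = -24
  3·σ_2 + 8·σ_3 + 1·σ_4 = 6(Δ_3 - Δ_2) = 42
Natural end conditions: σ_0 = σ_4 = 0.
Solving the tridiagonal system: σ_0 = 0, σ_1 = 3/2, σ_2 = -6, σ_3 = 15/2, σ_4 = 0.
On [6, 7], with p_3(x) = a_3 + b_3·(x - 6) + c_3·(x - 6)² + d_3·(x - 6)³: c_3 = σ_3/2 = 15/4, d_3 = (σ_4 - σ_3)/(6h_3) = -5/4, b_3 = Δ_3 - h_3(2σ_3 + σ_4)/6 = 1/2.

0.5000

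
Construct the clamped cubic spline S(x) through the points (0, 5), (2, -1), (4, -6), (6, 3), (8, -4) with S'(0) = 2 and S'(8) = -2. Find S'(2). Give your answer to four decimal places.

-5.2946

With M_i denoting the second derivative at x_i, h_i = 2, 2, 2, 2, and Δ_i = (y_(i+1) − y_i)/h_i = -3, -5/2, 9/2, -7/2:
  2·M_0 + 8·M_1 + 2·M_2 = 6(Δ_1 - Δ_0) = 3
  2·M_1 + 8·M_2 + 2·M_3 = 6(Δ_2 - Δ_1) = 42
  2·M_2 + 8·M_3 + 2·M_4 = 6(Δ_3 - Δ_2) = -48
Clamped end conditions give two more equations: 2h_0·M_0 + h_0·M_1 = 6(Δ_0 - S'(0)) = -30 and h_3·M_3 + 2h_3·M_4 = 6(S'(8) - Δ_3) = 9.
Forward elimination and back-substitution give M_0 = -863/112, M_1 = 23/56, M_2 = 121/16, M_3 = -541/56, M_4 = 793/112.
On [2, 4], S'(x) = b_1 + 2c_1·(x - 2) + 3d_1·(x - 2)² with b_1 = Δ_1 - h_1(2M_1 + M_2)/6 = -593/112, c_1 = M_1/2 = 23/112, d_1 = (M_2 - M_1)/(6h_1) = 267/448. So S'(2) = -593/112.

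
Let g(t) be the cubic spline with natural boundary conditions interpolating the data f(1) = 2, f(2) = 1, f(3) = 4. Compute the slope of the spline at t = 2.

Let M_i = g''(x_i). Step sizes h_i = 1, 1; slopes of the chords Δ_i = (y_(i+1) - y_i)/h_i = -1, 3.
  1·M_0 + 4·M_1 + 1·M_2 = 6(Δ_1 - Δ_0) = 24
Natural end conditions: M_0 = M_2 = 0.
Forward elimination and back-substitution give M_0 = 0, M_1 = 6, M_2 = 0.
On [2, 3], g'(t) = b_1 + 2c_1·(t - 2) + 3d_1·(t - 2)² with b_1 = Δ_1 - h_1(2M_1 + M_2)/6 = 1, c_1 = M_1/2 = 3, d_1 = (M_2 - M_1)/(6h_1) = -1. So g'(2) = 1.

1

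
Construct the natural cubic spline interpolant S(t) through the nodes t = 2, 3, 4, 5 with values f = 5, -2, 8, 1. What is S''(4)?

-34

Write M_i for S''(x_i). With h_i = 1, 1, 1 and divided differences Δ_i = -7, 10, -7, the continuity of S' gives the tridiagonal system
  1·M_0 + 4·M_1 + 1·M_2 = 6(Δ_1 - Δ_0) = 102
  1·M_1 + 4·M_2 + 1·M_3 = 6(Δ_2 - Δ_1) = -102
Natural end conditions: M_0 = M_3 = 0.
Forward elimination and back-substitution give M_0 = 0, M_1 = 34, M_2 = -34, M_3 = 0.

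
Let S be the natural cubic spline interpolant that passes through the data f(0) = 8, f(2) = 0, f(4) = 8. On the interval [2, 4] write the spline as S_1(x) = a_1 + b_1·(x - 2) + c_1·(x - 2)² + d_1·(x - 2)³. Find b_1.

0

Put σ_i = S'' at the i-th knot. Here h = (2, 2) and Δ = (-4, 4), so the interior equations h_(i-1)·σ_(i-1) + 2(h_(i-1)+h_i)·σ_i + h_i·σ_(i+1) = 6(Δ_i − Δ_(i-1)) read
  2·σ_0 + 8·σ_1 + 2·σ_2 = 6(Δ_1 - Δ_0) = 48
Natural end conditions: σ_0 = σ_2 = 0.
Solving: σ_0 = 0, σ_1 = 6, σ_2 = 0.
On [2, 4], with S_1(x) = a_1 + b_1·(x - 2) + c_1·(x - 2)² + d_1·(x - 2)³: c_1 = σ_1/2 = 3, d_1 = (σ_2 - σ_1)/(6h_1) = -1/2, b_1 = Δ_1 - h_1(2σ_1 + σ_2)/6 = 0.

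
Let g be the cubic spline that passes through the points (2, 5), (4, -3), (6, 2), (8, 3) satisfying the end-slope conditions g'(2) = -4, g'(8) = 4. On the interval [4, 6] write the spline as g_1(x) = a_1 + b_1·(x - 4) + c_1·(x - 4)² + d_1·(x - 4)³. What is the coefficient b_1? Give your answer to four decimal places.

Let σ_i = g''(x_i). Step sizes h_i = 2, 2, 2; slopes of the chords Δ_i = (y_(i+1) - y_i)/h_i = -4, 5/2, 1/2.
  2·σ_0 + 8·σ_1 + 2·σ_2 = 6(Δ_1 - Δ_0) = 39
  2·σ_1 + 8·σ_2 + 2·σ_3 = 6(Δ_2 - Δ_1) = -12
Clamped end conditions give two more equations: 2h_0·σ_0 + h_0·σ_1 = 6(Δ_0 - g'(2)) = 0 and h_2·σ_2 + 2h_2·σ_3 = 6(g'(8) - Δ_2) = 21.
Forward elimination and back-substitution give σ_0 = -53/15, σ_1 = 106/15, σ_2 = -157/30, σ_3 = 118/15.
On [4, 6], with g_1(x) = a_1 + b_1·(x - 4) + c_1·(x - 4)² + d_1·(x - 4)³: c_1 = σ_1/2 = 53/15, d_1 = (σ_2 - σ_1)/(6h_1) = -41/40, b_1 = Δ_1 - h_1(2σ_1 + σ_2)/6 = -7/15.

-0.4667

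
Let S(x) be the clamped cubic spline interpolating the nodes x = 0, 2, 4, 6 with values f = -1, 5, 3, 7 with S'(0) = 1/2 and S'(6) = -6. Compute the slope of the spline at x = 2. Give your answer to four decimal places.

Put σ_i = S'' at the i-th knot. Here h = (2, 2, 2) and Δ = (3, -1, 2), so the interior equations h_(i-1)·σ_(i-1) + 2(h_(i-1)+h_i)·σ_i + h_i·σ_(i+1) = 6(Δ_i − Δ_(i-1)) read
  2·σ_0 + 8·σ_1 + 2·σ_2 = 6(Δ_1 - Δ_0) = -24
  2·σ_1 + 8·σ_2 + 2·σ_3 = 6(Δ_2 - Δ_1) = 18
Clamped end conditions give two more equations: 2h_0·σ_0 + h_0·σ_1 = 6(Δ_0 - S'(0)) = 15 and h_2·σ_2 + 2h_2·σ_3 = 6(S'(6) - Δ_2) = -48.
Hence σ_0 = 107/15, σ_1 = -203/30, σ_2 = 119/15, σ_3 = -479/30.
On [2, 4], S'(x) = b_1 + 2c_1·(x - 2) + 3d_1·(x - 2)² with b_1 = Δ_1 - h_1(2σ_1 + σ_2)/6 = 13/15, c_1 = σ_1/2 = -203/60, d_1 = (σ_2 - σ_1)/(6h_1) = 49/40. So S'(2) = 13/15.

0.8667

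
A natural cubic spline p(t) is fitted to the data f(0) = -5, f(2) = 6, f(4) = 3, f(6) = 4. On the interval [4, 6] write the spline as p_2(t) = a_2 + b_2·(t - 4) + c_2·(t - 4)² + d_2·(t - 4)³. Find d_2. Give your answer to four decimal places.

Put m_i = p'' at the i-th knot. Here h = (2, 2, 2) and Δ = (11/2, -3/2, 1/2), so the interior equations h_(i-1)·m_(i-1) + 2(h_(i-1)+h_i)·m_i + h_i·m_(i+1) = 6(Δ_i − Δ_(i-1)) read
  2·m_0 + 8·m_1 + 2·m_2 = 6(Δ_1 - Δ_0) = -42
  2·m_1 + 8·m_2 + 2·m_3 = 6(Δ_2 - Δ_1) = 12
Natural end conditions: m_0 = m_3 = 0.
Forward elimination and back-substitution give m_0 = 0, m_1 = -6, m_2 = 3, m_3 = 0.
On [4, 6], with p_2(t) = a_2 + b_2·(t - 4) + c_2·(t - 4)² + d_2·(t - 4)³: c_2 = m_2/2 = 3/2, d_2 = (m_3 - m_2)/(6h_2) = -1/4, b_2 = Δ_2 - h_2(2m_2 + m_3)/6 = -3/2.

-0.2500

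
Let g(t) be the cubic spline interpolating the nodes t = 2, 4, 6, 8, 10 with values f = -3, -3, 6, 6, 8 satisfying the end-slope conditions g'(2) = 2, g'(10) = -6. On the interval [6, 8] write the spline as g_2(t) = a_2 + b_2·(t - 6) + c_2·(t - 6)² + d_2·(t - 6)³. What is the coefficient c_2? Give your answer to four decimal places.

Let σ_i = g''(x_i). Step sizes h_i = 2, 2, 2, 2; slopes of the chords Δ_i = (y_(i+1) - y_i)/h_i = 0, 9/2, 0, 1.
  2·σ_0 + 8·σ_1 + 2·σ_2 = 6(Δ_1 - Δ_0) = 27
  2·σ_1 + 8·σ_2 + 2·σ_3 = 6(Δ_2 - Δ_1) = -27
  2·σ_2 + 8·σ_3 + 2·σ_4 = 6(Δ_3 - Δ_2) = 6
Clamped end conditions give two more equations: 2h_0·σ_0 + h_0·σ_1 = 6(Δ_0 - g'(2)) = -12 and h_3·σ_3 + 2h_3·σ_4 = 6(g'(10) - Δ_3) = -42.
Hence σ_0 = -703/112, σ_1 = 367/56, σ_2 = -103/16, σ_3 = 319/56, σ_4 = -1495/112.
On [6, 8], with g_2(t) = a_2 + b_2·(t - 6) + c_2·(t - 6)² + d_2·(t - 6)³: c_2 = σ_2/2 = -103/32, d_2 = (σ_3 - σ_2)/(6h_2) = 453/448, b_2 = Δ_2 - h_2(2σ_2 + σ_3)/6 = 67/28.

-3.2188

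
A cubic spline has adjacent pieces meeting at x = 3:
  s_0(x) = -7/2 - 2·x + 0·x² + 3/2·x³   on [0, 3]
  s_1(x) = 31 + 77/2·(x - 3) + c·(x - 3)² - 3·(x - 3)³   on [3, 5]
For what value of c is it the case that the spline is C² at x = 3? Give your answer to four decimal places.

s_0''(x) = 0 + 9·x, so s_0''(3) = 27. On the right, s_1''(3) = 2c, so c = 27/2.

13.5000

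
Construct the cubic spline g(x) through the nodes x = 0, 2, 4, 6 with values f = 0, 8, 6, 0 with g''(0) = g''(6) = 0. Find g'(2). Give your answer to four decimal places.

1.6000

Write M_i for g''(x_i). With h_i = 2, 2, 2 and divided differences Δ_i = 4, -1, -3, the continuity of g' gives the tridiagonal system
  2·M_0 + 8·M_1 + 2·M_2 = 6(Δ_1 - Δ_0) = -30
  2·M_1 + 8·M_2 + 2·M_3 = 6(Δ_2 - Δ_1) = -12
Natural end conditions: M_0 = M_3 = 0.
Solving: M_0 = 0, M_1 = -18/5, M_2 = -3/5, M_3 = 0.
On [2, 4], g'(x) = b_1 + 2c_1·(x - 2) + 3d_1·(x - 2)² with b_1 = Δ_1 - h_1(2M_1 + M_2)/6 = 8/5, c_1 = M_1/2 = -9/5, d_1 = (M_2 - M_1)/(6h_1) = 1/4. So g'(2) = 8/5.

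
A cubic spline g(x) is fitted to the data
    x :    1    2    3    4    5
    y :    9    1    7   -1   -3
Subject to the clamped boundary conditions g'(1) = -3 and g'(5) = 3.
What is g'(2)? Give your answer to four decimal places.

Let M_i = g''(x_i). Step sizes h_i = 1, 1, 1, 1; slopes of the chords Δ_i = (y_(i+1) - y_i)/h_i = -8, 6, -8, -2.
  1·M_0 + 4·M_1 + 1·M_2 = 6(Δ_1 - Δ_0) = 84
  1·M_1 + 4·M_2 + 1·M_3 = 6(Δ_2 - Δ_1) = -84
  1·M_2 + 4·M_3 + 1·M_4 = 6(Δ_3 - Δ_2) = 36
Clamped end conditions give two more equations: 2h_0·M_0 + h_0·M_1 = 6(Δ_0 - g'(1)) = -30 and h_3·M_3 + 2h_3·M_4 = 6(g'(5) - Δ_3) = 30.
Forward elimination and back-substitution give M_0 = -477/14, M_1 = 267/7, M_2 = -69/2, M_3 = 111/7, M_4 = 99/14.
On [2, 3], g'(x) = b_1 + 2c_1·(x - 2) + 3d_1·(x - 2)² with b_1 = Δ_1 - h_1(2M_1 + M_2)/6 = -27/28, c_1 = M_1/2 = 267/14, d_1 = (M_2 - M_1)/(6h_1) = -339/28. So g'(2) = -27/28.

-0.9643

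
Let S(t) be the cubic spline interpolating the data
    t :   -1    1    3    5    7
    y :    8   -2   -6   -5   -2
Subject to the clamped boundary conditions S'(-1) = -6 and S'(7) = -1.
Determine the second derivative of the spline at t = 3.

1

Write M_i for S''(x_i). With h_i = 2, 2, 2, 2 and divided differences Δ_i = -5, -2, 1/2, 3/2, the continuity of S' gives the tridiagonal system
  2·M_0 + 8·M_1 + 2·M_2 = 6(Δ_1 - Δ_0) = 18
  2·M_1 + 8·M_2 + 2·M_3 = 6(Δ_2 - Δ_1) = 15
  2·M_2 + 8·M_3 + 2·M_4 = 6(Δ_3 - Δ_2) = 6
Clamped end conditions give two more equations: 2h_0·M_0 + h_0·M_1 = 6(Δ_0 - S'(-1)) = 6 and h_3·M_3 + 2h_3·M_4 = 6(S'(7) - Δ_3) = -15.
Hence M_0 = 4/7, M_1 = 13/7, M_2 = 1, M_3 = 23/14, M_4 = -32/7.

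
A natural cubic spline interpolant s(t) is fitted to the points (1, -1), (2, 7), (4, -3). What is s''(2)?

Write M_i for s''(x_i). With h_i = 1, 2 and divided differences Δ_i = 8, -5, the continuity of s' gives the tridiagonal system
  1·M_0 + 6·M_1 + 2·M_2 = 6(Δ_1 - Δ_0) = -78
Natural end conditions: M_0 = M_2 = 0.
Forward elimination and back-substitution give M_0 = 0, M_1 = -13, M_2 = 0.

-13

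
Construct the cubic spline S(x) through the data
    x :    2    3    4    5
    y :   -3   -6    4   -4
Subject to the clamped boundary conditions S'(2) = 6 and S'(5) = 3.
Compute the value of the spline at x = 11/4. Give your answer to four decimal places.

-5.7844

Write σ_i for S''(x_i). With h_i = 1, 1, 1 and divided differences Δ_i = -3, 10, -8, the continuity of S' gives the tridiagonal system
  1·σ_0 + 4·σ_1 + 1·σ_2 = 6(Δ_1 - Δ_0) = 78
  1·σ_1 + 4·σ_2 + 1·σ_3 = 6(Δ_2 - Δ_1) = -108
Clamped end conditions give two more equations: 2h_0·σ_0 + h_0·σ_1 = 6(Δ_0 - S'(2)) = -54 and h_2·σ_2 + 2h_2·σ_3 = 6(S'(5) - Δ_2) = 66.
Solving the tridiagonal system: σ_0 = -248/5, σ_1 = 226/5, σ_2 = -266/5, σ_3 = 298/5.
On [2, 3], S(x) = -3 + 6·(x - 2) - 124/5·(x - 2)² + 79/5·(x - 2)³.
With (x - 2) = 3/4: S(11/4) = -1851/320.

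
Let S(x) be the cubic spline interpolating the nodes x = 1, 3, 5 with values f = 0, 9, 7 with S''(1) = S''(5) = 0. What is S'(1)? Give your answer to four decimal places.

5.8750

Put M_i = S'' at the i-th knot. Here h = (2, 2) and Δ = (9/2, -1), so the interior equations h_(i-1)·M_(i-1) + 2(h_(i-1)+h_i)·M_i + h_i·M_(i+1) = 6(Δ_i − Δ_(i-1)) read
  2·M_0 + 8·M_1 + 2·M_2 = 6(Δ_1 - Δ_0) = -33
Natural end conditions: M_0 = M_2 = 0.
Solving the tridiagonal system: M_0 = 0, M_1 = -33/8, M_2 = 0.
On [1, 3], S'(x) = b_0 + 2c_0·(x - 1) + 3d_0·(x - 1)² with b_0 = Δ_0 - h_0(2M_0 + M_1)/6 = 47/8, c_0 = M_0/2 = 0, d_0 = (M_1 - M_0)/(6h_0) = -11/32. So S'(1) = 47/8.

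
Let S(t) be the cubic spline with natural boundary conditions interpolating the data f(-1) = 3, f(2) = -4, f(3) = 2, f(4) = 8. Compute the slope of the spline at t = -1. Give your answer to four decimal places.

With m_i denoting the second derivative at x_i, h_i = 3, 1, 1, and Δ_i = (y_(i+1) − y_i)/h_i = -7/3, 6, 6:
  3·m_0 + 8·m_1 + 1·m_2 = 6(Δ_1 - Δ_0) = 50
  1·m_1 + 4·m_2 + 1·m_3 = 6(Δ_2 - Δ_1) = 0
Natural end conditions: m_0 = m_3 = 0.
Solving: m_0 = 0, m_1 = 200/31, m_2 = -50/31, m_3 = 0.
On [-1, 2], S'(t) = b_0 + 2c_0·(t + 1) + 3d_0·(t + 1)² with b_0 = Δ_0 - h_0(2m_0 + m_1)/6 = -517/93, c_0 = m_0/2 = 0, d_0 = (m_1 - m_0)/(6h_0) = 100/279. So S'(-1) = -517/93.

-5.5591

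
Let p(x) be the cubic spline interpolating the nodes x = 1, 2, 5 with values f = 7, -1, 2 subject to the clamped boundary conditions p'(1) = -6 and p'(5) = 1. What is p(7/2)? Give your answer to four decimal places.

-2.3125

With σ_i denoting the second derivative at x_i, h_i = 1, 3, and Δ_i = (y_(i+1) − y_i)/h_i = -8, 1:
  1·σ_0 + 8·σ_1 + 3·σ_2 = 6(Δ_1 - Δ_0) = 54
Clamped end conditions give two more equations: 2h_0·σ_0 + h_0·σ_1 = 6(Δ_0 - p'(1)) = -12 and h_1·σ_1 + 2h_1·σ_2 = 6(p'(5) - Δ_1) = 0.
Solving: σ_0 = -11, σ_1 = 10, σ_2 = -5.
On [2, 5], p(x) = -1 - 13/2·(x - 2) + 5·(x - 2)² - 5/6·(x - 2)³.
With (x - 2) = 3/2: p(7/2) = -37/16.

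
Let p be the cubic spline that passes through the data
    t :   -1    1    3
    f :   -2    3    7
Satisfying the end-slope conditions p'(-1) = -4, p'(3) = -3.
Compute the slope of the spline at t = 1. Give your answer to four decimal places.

Put M_i = p'' at the i-th knot. Here h = (2, 2) and Δ = (5/2, 2), so the interior equations h_(i-1)·M_(i-1) + 2(h_(i-1)+h_i)·M_i + h_i·M_(i+1) = 6(Δ_i − Δ_(i-1)) read
  2·M_0 + 8·M_1 + 2·M_2 = 6(Δ_1 - Δ_0) = -3
Clamped end conditions give two more equations: 2h_0·M_0 + h_0·M_1 = 6(Δ_0 - p'(-1)) = 39 and h_1·M_1 + 2h_1·M_2 = 6(p'(3) - Δ_1) = -30.
Solving: M_0 = 83/8, M_1 = -5/4, M_2 = -55/8.
On [1, 3], p'(t) = b_1 + 2c_1·(t - 1) + 3d_1·(t - 1)² with b_1 = Δ_1 - h_1(2M_1 + M_2)/6 = 41/8, c_1 = M_1/2 = -5/8, d_1 = (M_2 - M_1)/(6h_1) = -15/32. So p'(1) = 41/8.

5.1250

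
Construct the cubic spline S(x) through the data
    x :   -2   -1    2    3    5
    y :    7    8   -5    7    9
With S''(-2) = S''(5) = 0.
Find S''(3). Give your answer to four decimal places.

-14.0062

Put σ_i = S'' at the i-th knot. Here h = (1, 3, 1, 2) and Δ = (1, -13/3, 12, 1), so the interior equations h_(i-1)·σ_(i-1) + 2(h_(i-1)+h_i)·σ_i + h_i·σ_(i+1) = 6(Δ_i − Δ_(i-1)) read
  1·σ_0 + 8·σ_1 + 3·σ_2 = 6(Δ_1 - Δ_0) = -32
  3·σ_1 + 8·σ_2 + 1·σ_3 = 6(Δ_2 - Δ_1) = 98
  1·σ_2 + 6·σ_3 + 2·σ_4 = 6(Δ_3 - Δ_2) = -66
Natural end conditions: σ_0 = σ_4 = 0.
Solving the tridiagonal system: σ_0 = 0, σ_1 = -1733/161, σ_2 = 2904/161, σ_3 = -2255/161, σ_4 = 0.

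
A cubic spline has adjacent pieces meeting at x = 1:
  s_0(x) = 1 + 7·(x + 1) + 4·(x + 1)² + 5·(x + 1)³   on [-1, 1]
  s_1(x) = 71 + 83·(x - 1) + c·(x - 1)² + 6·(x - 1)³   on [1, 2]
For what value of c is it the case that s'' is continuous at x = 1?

34

s_0''(x) = 8 + 30·(x + 1), so s_0''(1) = 68. On the right, s_1''(1) = 2c, so c = 34.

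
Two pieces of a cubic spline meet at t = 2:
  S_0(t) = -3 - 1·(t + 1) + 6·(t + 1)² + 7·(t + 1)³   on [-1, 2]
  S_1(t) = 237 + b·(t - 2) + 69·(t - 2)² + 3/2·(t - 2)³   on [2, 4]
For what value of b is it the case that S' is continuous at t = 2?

224

S_0'(t) = -1 + 12·(t + 1) + 21·(t + 1)², so S_0'(2) = 224. On the right, S_1'(2) = b, so b = 224.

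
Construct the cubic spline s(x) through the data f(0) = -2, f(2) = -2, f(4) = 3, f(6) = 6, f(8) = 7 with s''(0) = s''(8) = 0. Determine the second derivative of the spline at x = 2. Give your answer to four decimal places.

2.1696

Put m_i = s'' at the i-th knot. Here h = (2, 2, 2, 2) and Δ = (0, 5/2, 3/2, 1/2), so the interior equations h_(i-1)·m_(i-1) + 2(h_(i-1)+h_i)·m_i + h_i·m_(i+1) = 6(Δ_i − Δ_(i-1)) read
  2·m_0 + 8·m_1 + 2·m_2 = 6(Δ_1 - Δ_0) = 15
  2·m_1 + 8·m_2 + 2·m_3 = 6(Δ_2 - Δ_1) = -6
  2·m_2 + 8·m_3 + 2·m_4 = 6(Δ_3 - Δ_2) = -6
Natural end conditions: m_0 = m_4 = 0.
Solving: m_0 = 0, m_1 = 243/112, m_2 = -33/28, m_3 = -51/112, m_4 = 0.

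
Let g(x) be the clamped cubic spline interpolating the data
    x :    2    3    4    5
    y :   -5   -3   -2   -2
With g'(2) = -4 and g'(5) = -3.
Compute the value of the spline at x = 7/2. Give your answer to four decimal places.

Let σ_i = g''(x_i). Step sizes h_i = 1, 1, 1; slopes of the chords Δ_i = (y_(i+1) - y_i)/h_i = 2, 1, 0.
  1·σ_0 + 4·σ_1 + 1·σ_2 = 6(Δ_1 - Δ_0) = -6
  1·σ_1 + 4·σ_2 + 1·σ_3 = 6(Δ_2 - Δ_1) = -6
Clamped end conditions give two more equations: 2h_0·σ_0 + h_0·σ_1 = 6(Δ_0 - g'(2)) = 36 and h_2·σ_2 + 2h_2·σ_3 = 6(g'(5) - Δ_2) = -18.
Solving: σ_0 = 328/15, σ_1 = -116/15, σ_2 = 46/15, σ_3 = -158/15.
On [3, 4], g(x) = -3 + 46/15·(x - 3) - 58/15·(x - 3)² + 9/5·(x - 3)³.
With (x - 3) = 1/2: g(7/2) = -53/24.

-2.2083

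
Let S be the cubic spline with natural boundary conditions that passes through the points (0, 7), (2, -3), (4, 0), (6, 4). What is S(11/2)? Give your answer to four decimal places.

Write m_i for S''(x_i). With h_i = 2, 2, 2 and divided differences Δ_i = -5, 3/2, 2, the continuity of S' gives the tridiagonal system
  2·m_0 + 8·m_1 + 2·m_2 = 6(Δ_1 - Δ_0) = 39
  2·m_1 + 8·m_2 + 2·m_3 = 6(Δ_2 - Δ_1) = 3
Natural end conditions: m_0 = m_3 = 0.
Hence m_0 = 0, m_1 = 51/10, m_2 = -9/10, m_3 = 0.
On [4, 6], S(x) = 0 + 13/5·(x - 4) - 9/20·(x - 4)² + 3/40·(x - 4)³.
With (x - 4) = 3/2: S(11/2) = 201/64.

3.1406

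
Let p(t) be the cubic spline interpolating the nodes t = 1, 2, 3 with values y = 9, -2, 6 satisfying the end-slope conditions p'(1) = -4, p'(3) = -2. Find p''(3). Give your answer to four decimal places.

Put m_i = p'' at the i-th knot. Here h = (1, 1) and Δ = (-11, 8), so the interior equations h_(i-1)·m_(i-1) + 2(h_(i-1)+h_i)·m_i + h_i·m_(i+1) = 6(Δ_i − Δ_(i-1)) read
  1·m_0 + 4·m_1 + 1·m_2 = 6(Δ_1 - Δ_0) = 114
Clamped end conditions give two more equations: 2h_0·m_0 + h_0·m_1 = 6(Δ_0 - p'(1)) = -42 and h_1·m_1 + 2h_1·m_2 = 6(p'(3) - Δ_1) = -60.
Solving the tridiagonal system: m_0 = -97/2, m_1 = 55, m_2 = -115/2.

-57.5000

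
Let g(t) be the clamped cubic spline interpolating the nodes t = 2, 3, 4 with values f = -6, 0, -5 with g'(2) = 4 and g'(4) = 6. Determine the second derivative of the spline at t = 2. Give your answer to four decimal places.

Let M_i = g''(x_i). Step sizes h_i = 1, 1; slopes of the chords Δ_i = (y_(i+1) - y_i)/h_i = 6, -5.
  1·M_0 + 4·M_1 + 1·M_2 = 6(Δ_1 - Δ_0) = -66
Clamped end conditions give two more equations: 2h_0·M_0 + h_0·M_1 = 6(Δ_0 - g'(2)) = 12 and h_1·M_1 + 2h_1·M_2 = 6(g'(4) - Δ_1) = 66.
Solving the tridiagonal system: M_0 = 47/2, M_1 = -35, M_2 = 101/2.

23.5000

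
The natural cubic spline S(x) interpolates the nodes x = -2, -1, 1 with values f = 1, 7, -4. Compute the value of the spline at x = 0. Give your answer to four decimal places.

4.3750

Let M_i = S''(x_i). Step sizes h_i = 1, 2; slopes of the chords Δ_i = (y_(i+1) - y_i)/h_i = 6, -11/2.
  1·M_0 + 6·M_1 + 2·M_2 = 6(Δ_1 - Δ_0) = -69
Natural end conditions: M_0 = M_2 = 0.
Solving the tridiagonal system: M_0 = 0, M_1 = -23/2, M_2 = 0.
On [-1, 1], S(x) = 7 + 13/6·(x + 1) - 23/4·(x + 1)² + 23/24·(x + 1)³.
With (x + 1) = 1: S(0) = 35/8.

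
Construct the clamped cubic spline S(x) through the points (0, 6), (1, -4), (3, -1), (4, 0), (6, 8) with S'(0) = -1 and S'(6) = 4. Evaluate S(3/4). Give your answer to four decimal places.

Put M_i = S'' at the i-th knot. Here h = (1, 2, 1, 2) and Δ = (-10, 3/2, 1, 4), so the interior equations h_(i-1)·M_(i-1) + 2(h_(i-1)+h_i)·M_i + h_i·M_(i+1) = 6(Δ_i − Δ_(i-1)) read
  1·M_0 + 6·M_1 + 2·M_2 = 6(Δ_1 - Δ_0) = 69
  2·M_1 + 6·M_2 + 1·M_3 = 6(Δ_2 - Δ_1) = -3
  1·M_2 + 6·M_3 + 2·M_4 = 6(Δ_3 - Δ_2) = 18
Clamped end conditions give two more equations: 2h_0·M_0 + h_0·M_1 = 6(Δ_0 - S'(0)) = -54 and h_3·M_3 + 2h_3·M_4 = 6(S'(6) - Δ_3) = 0.
Solving the tridiagonal system: M_0 = -3461/93, M_1 = 1900/93, M_2 = -761/93, M_3 = 487/93, M_4 = -487/186.
On [0, 1], S(x) = 6 - 1·x - 3461/186·x² + 1787/186·x³.
With x = 3/4: S(3/4) = -4617/3968.

-1.1636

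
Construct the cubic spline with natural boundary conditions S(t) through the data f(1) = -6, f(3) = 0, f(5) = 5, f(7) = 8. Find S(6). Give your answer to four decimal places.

Put m_i = S'' at the i-th knot. Here h = (2, 2, 2) and Δ = (3, 5/2, 3/2), so the interior equations h_(i-1)·m_(i-1) + 2(h_(i-1)+h_i)·m_i + h_i·m_(i+1) = 6(Δ_i − Δ_(i-1)) read
  2·m_0 + 8·m_1 + 2·m_2 = 6(Δ_1 - Δ_0) = -3
  2·m_1 + 8·m_2 + 2·m_3 = 6(Δ_2 - Δ_1) = -6
Natural end conditions: m_0 = m_3 = 0.
Solving the tridiagonal system: m_0 = 0, m_1 = -1/5, m_2 = -7/10, m_3 = 0.
On [5, 7], S(t) = 5 + 59/30·(t - 5) - 7/20·(t - 5)² + 7/120·(t - 5)³.
With (t - 5) = 1: S(6) = 267/40.

6.6750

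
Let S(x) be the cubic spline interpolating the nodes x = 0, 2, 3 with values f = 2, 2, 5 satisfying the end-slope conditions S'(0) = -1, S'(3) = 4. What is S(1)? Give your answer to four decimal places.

1.2917

Write M_i for S''(x_i). With h_i = 2, 1 and divided differences Δ_i = 0, 3, the continuity of S' gives the tridiagonal system
  2·M_0 + 6·M_1 + 1·M_2 = 6(Δ_1 - Δ_0) = 18
Clamped end conditions give two more equations: 2h_0·M_0 + h_0·M_1 = 6(Δ_0 - S'(0)) = 6 and h_1·M_1 + 2h_1·M_2 = 6(S'(3) - Δ_1) = 6.
Solving: M_0 = 1/6, M_1 = 8/3, M_2 = 5/3.
On [0, 2], S(x) = 2 - 1·x + 1/12·x² + 5/24·x³.
With x = 1: S(1) = 31/24.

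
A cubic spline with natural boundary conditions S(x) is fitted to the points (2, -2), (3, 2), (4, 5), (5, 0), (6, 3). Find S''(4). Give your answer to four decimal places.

Write M_i for S''(x_i). With h_i = 1, 1, 1, 1 and divided differences Δ_i = 4, 3, -5, 3, the continuity of S' gives the tridiagonal system
  1·M_0 + 4·M_1 + 1·M_2 = 6(Δ_1 - Δ_0) = -6
  1·M_1 + 4·M_2 + 1·M_3 = 6(Δ_2 - Δ_1) = -48
  1·M_2 + 4·M_3 + 1·M_4 = 6(Δ_3 - Δ_2) = 48
Natural end conditions: M_0 = M_4 = 0.
Solving: M_0 = 0, M_1 = 75/28, M_2 = -117/7, M_3 = 453/28, M_4 = 0.

-16.7143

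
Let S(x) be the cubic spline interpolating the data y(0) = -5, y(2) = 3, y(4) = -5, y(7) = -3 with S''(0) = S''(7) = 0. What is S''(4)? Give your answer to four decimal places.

4.2105

Put m_i = S'' at the i-th knot. Here h = (2, 2, 3) and Δ = (4, -4, 2/3), so the interior equations h_(i-1)·m_(i-1) + 2(h_(i-1)+h_i)·m_i + h_i·m_(i+1) = 6(Δ_i − Δ_(i-1)) read
  2·m_0 + 8·m_1 + 2·m_2 = 6(Δ_1 - Δ_0) = -48
  2·m_1 + 10·m_2 + 3·m_3 = 6(Δ_2 - Δ_1) = 28
Natural end conditions: m_0 = m_3 = 0.
Hence m_0 = 0, m_1 = -134/19, m_2 = 80/19, m_3 = 0.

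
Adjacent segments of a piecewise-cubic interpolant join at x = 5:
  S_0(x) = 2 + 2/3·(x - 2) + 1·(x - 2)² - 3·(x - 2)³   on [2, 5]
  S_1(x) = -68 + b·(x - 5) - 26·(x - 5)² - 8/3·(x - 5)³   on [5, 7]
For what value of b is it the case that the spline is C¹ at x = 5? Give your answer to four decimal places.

S_0'(x) = 2/3 + 2·(x - 2) - 9·(x - 2)², so S_0'(5) = -223/3. On the right, S_1'(5) = b, so b = -223/3.

-74.3333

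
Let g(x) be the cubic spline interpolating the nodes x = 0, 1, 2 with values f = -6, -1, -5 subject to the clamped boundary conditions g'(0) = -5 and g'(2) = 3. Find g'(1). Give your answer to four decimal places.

Put M_i = g'' at the i-th knot. Here h = (1, 1) and Δ = (5, -4), so the interior equations h_(i-1)·M_(i-1) + 2(h_(i-1)+h_i)·M_i + h_i·M_(i+1) = 6(Δ_i − Δ_(i-1)) read
  1·M_0 + 4·M_1 + 1·M_2 = 6(Δ_1 - Δ_0) = -54
Clamped end conditions give two more equations: 2h_0·M_0 + h_0·M_1 = 6(Δ_0 - g'(0)) = 60 and h_1·M_1 + 2h_1·M_2 = 6(g'(2) - Δ_1) = 42.
Forward elimination and back-substitution give M_0 = 95/2, M_1 = -35, M_2 = 77/2.
On [1, 2], g'(x) = b_1 + 2c_1·(x - 1) + 3d_1·(x - 1)² with b_1 = Δ_1 - h_1(2M_1 + M_2)/6 = 5/4, c_1 = M_1/2 = -35/2, d_1 = (M_2 - M_1)/(6h_1) = 49/4. So g'(1) = 5/4.

1.2500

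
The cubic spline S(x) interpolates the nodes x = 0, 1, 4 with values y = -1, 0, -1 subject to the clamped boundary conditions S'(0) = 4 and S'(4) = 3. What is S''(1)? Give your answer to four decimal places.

-1.5000

With M_i denoting the second derivative at x_i, h_i = 1, 3, and Δ_i = (y_(i+1) − y_i)/h_i = 1, -1/3:
  1·M_0 + 8·M_1 + 3·M_2 = 6(Δ_1 - Δ_0) = -8
Clamped end conditions give two more equations: 2h_0·M_0 + h_0·M_1 = 6(Δ_0 - S'(0)) = -18 and h_1·M_1 + 2h_1·M_2 = 6(S'(4) - Δ_1) = 20.
Hence M_0 = -33/4, M_1 = -3/2, M_2 = 49/12.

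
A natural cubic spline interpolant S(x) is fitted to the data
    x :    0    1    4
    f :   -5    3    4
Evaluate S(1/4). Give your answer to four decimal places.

-2.7754

Let σ_i = S''(x_i). Step sizes h_i = 1, 3; slopes of the chords Δ_i = (y_(i+1) - y_i)/h_i = 8, 1/3.
  1·σ_0 + 8·σ_1 + 3·σ_2 = 6(Δ_1 - Δ_0) = -46
Natural end conditions: σ_0 = σ_2 = 0.
Solving the tridiagonal system: σ_0 = 0, σ_1 = -23/4, σ_2 = 0.
On [0, 1], S(x) = -5 + 215/24·x + 0·x² - 23/24·x³.
With x = 1/4: S(1/4) = -1421/512.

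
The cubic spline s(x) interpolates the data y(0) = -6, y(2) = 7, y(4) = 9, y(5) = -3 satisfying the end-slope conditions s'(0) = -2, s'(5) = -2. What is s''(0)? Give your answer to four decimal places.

Put M_i = s'' at the i-th knot. Here h = (2, 2, 1) and Δ = (13/2, 1, -12), so the interior equations h_(i-1)·M_(i-1) + 2(h_(i-1)+h_i)·M_i + h_i·M_(i+1) = 6(Δ_i − Δ_(i-1)) read
  2·M_0 + 8·M_1 + 2·M_2 = 6(Δ_1 - Δ_0) = -33
  2·M_1 + 6·M_2 + 1·M_3 = 6(Δ_2 - Δ_1) = -78
Clamped end conditions give two more equations: 2h_0·M_0 + h_0·M_1 = 6(Δ_0 - s'(0)) = 51 and h_2·M_2 + 2h_2·M_3 = 6(s'(5) - Δ_2) = 60.
Solving the tridiagonal system: M_0 = 657/46, M_1 = -141/46, M_2 = -426/23, M_3 = 903/23.

14.2826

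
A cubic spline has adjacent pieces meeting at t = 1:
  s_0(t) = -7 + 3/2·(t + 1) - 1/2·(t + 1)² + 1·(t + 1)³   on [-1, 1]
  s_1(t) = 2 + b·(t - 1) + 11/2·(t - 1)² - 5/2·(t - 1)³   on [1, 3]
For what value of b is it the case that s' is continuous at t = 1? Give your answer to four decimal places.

11.5000

s_0'(t) = 3/2 - 1·(t + 1) + 3·(t + 1)², so s_0'(1) = 23/2. On the right, s_1'(1) = b, so b = 23/2.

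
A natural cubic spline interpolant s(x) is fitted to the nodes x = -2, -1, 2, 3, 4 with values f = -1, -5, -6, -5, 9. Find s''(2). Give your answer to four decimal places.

Write M_i for s''(x_i). With h_i = 1, 3, 1, 1 and divided differences Δ_i = -4, -1/3, 1, 14, the continuity of s' gives the tridiagonal system
  1·M_0 + 8·M_1 + 3·M_2 = 6(Δ_1 - Δ_0) = 22
  3·M_1 + 8·M_2 + 1·M_3 = 6(Δ_2 - Δ_1) = 8
  1·M_2 + 4·M_3 + 1·M_4 = 6(Δ_3 - Δ_2) = 78
Natural end conditions: M_0 = M_4 = 0.
Forward elimination and back-substitution give M_0 = 0, M_1 = 205/53, M_2 = -158/53, M_3 = 1073/53, M_4 = 0.

-2.9811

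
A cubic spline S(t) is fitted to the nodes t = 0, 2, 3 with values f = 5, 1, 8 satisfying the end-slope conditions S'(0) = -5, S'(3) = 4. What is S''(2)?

12

Let m_i = S''(x_i). Step sizes h_i = 2, 1; slopes of the chords Δ_i = (y_(i+1) - y_i)/h_i = -2, 7.
  2·m_0 + 6·m_1 + 1·m_2 = 6(Δ_1 - Δ_0) = 54
Clamped end conditions give two more equations: 2h_0·m_0 + h_0·m_1 = 6(Δ_0 - S'(0)) = 18 and h_1·m_1 + 2h_1·m_2 = 6(S'(3) - Δ_1) = -18.
Hence m_0 = -3/2, m_1 = 12, m_2 = -15.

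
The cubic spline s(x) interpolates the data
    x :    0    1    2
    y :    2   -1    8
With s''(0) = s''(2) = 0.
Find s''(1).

With M_i denoting the second derivative at x_i, h_i = 1, 1, and Δ_i = (y_(i+1) − y_i)/h_i = -3, 9:
  1·M_0 + 4·M_1 + 1·M_2 = 6(Δ_1 - Δ_0) = 72
Natural end conditions: M_0 = M_2 = 0.
Forward elimination and back-substitution give M_0 = 0, M_1 = 18, M_2 = 0.

18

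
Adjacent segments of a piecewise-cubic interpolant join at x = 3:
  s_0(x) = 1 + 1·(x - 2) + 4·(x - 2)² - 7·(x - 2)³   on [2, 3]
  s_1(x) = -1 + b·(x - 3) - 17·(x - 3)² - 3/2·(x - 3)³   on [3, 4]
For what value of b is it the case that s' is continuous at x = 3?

-12

s_0'(x) = 1 + 8·(x - 2) - 21·(x - 2)², so s_0'(3) = -12. On the right, s_1'(3) = b, so b = -12.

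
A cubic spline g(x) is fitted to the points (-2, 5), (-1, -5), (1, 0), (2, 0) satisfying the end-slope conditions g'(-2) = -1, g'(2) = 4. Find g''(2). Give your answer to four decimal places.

18.7143

Let m_i = g''(x_i). Step sizes h_i = 1, 2, 1; slopes of the chords Δ_i = (y_(i+1) - y_i)/h_i = -10, 5/2, 0.
  1·m_0 + 6·m_1 + 2·m_2 = 6(Δ_1 - Δ_0) = 75
  2·m_1 + 6·m_2 + 1·m_3 = 6(Δ_2 - Δ_1) = -15
Clamped end conditions give two more equations: 2h_0·m_0 + h_0·m_1 = 6(Δ_0 - g'(-2)) = -54 and h_2·m_2 + 2h_2·m_3 = 6(g'(2) - Δ_2) = 24.
Hence m_0 = -271/7, m_1 = 164/7, m_2 = -94/7, m_3 = 131/7.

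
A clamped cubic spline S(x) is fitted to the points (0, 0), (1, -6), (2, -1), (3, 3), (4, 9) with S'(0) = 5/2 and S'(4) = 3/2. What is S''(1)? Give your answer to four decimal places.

29.4286

Let m_i = S''(x_i). Step sizes h_i = 1, 1, 1, 1; slopes of the chords Δ_i = (y_(i+1) - y_i)/h_i = -6, 5, 4, 6.
  1·m_0 + 4·m_1 + 1·m_2 = 6(Δ_1 - Δ_0) = 66
  1·m_1 + 4·m_2 + 1·m_3 = 6(Δ_2 - Δ_1) = -6
  1·m_2 + 4·m_3 + 1·m_4 = 6(Δ_3 - Δ_2) = 12
Clamped end conditions give two more equations: 2h_0·m_0 + h_0·m_1 = 6(Δ_0 - S'(0)) = -51 and h_3·m_3 + 2h_3·m_4 = 6(S'(4) - Δ_3) = -27.
Hence m_0 = -563/14, m_1 = 206/7, m_2 = -23/2, m_3 = 74/7, m_4 = -263/14.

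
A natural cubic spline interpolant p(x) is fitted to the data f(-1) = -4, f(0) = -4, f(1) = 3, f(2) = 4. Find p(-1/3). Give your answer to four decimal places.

Put M_i = p'' at the i-th knot. Here h = (1, 1, 1) and Δ = (0, 7, 1), so the interior equations h_(i-1)·M_(i-1) + 2(h_(i-1)+h_i)·M_i + h_i·M_(i+1) = 6(Δ_i − Δ_(i-1)) read
  1·M_0 + 4·M_1 + 1·M_2 = 6(Δ_1 - Δ_0) = 42
  1·M_1 + 4·M_2 + 1·M_3 = 6(Δ_2 - Δ_1) = -36
Natural end conditions: M_0 = M_3 = 0.
Solving the tridiagonal system: M_0 = 0, M_1 = 68/5, M_2 = -62/5, M_3 = 0.
On [-1, 0], p(x) = -4 - 34/15·(x + 1) + 0·(x + 1)² + 34/15·(x + 1)³.
With (x + 1) = 2/3: p(-1/3) = -392/81.

-4.8395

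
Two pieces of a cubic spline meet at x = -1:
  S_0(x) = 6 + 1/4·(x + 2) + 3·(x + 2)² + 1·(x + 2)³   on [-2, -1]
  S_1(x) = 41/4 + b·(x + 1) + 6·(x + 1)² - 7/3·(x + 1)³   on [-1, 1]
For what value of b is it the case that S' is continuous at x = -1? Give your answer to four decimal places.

S_0'(x) = 1/4 + 6·(x + 2) + 3·(x + 2)², so S_0'(-1) = 37/4. On the right, S_1'(-1) = b, so b = 37/4.

9.2500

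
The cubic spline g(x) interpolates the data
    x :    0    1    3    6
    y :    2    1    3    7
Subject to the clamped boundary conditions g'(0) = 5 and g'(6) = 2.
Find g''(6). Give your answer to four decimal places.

Let m_i = g''(x_i). Step sizes h_i = 1, 2, 3; slopes of the chords Δ_i = (y_(i+1) - y_i)/h_i = -1, 1, 4/3.
  1·m_0 + 6·m_1 + 2·m_2 = 6(Δ_1 - Δ_0) = 12
  2·m_1 + 10·m_2 + 3·m_3 = 6(Δ_2 - Δ_1) = 2
Clamped end conditions give two more equations: 2h_0·m_0 + h_0·m_1 = 6(Δ_0 - g'(0)) = -36 and h_2·m_2 + 2h_2·m_3 = 6(g'(6) - Δ_2) = 4.
Hence m_0 = -1196/57, m_1 = 340/57, m_2 = -80/57, m_3 = 26/19.

1.3684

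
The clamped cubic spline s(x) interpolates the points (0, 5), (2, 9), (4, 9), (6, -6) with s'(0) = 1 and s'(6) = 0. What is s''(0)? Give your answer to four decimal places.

Put m_i = s'' at the i-th knot. Here h = (2, 2, 2) and Δ = (2, 0, -15/2), so the interior equations h_(i-1)·m_(i-1) + 2(h_(i-1)+h_i)·m_i + h_i·m_(i+1) = 6(Δ_i − Δ_(i-1)) read
  2·m_0 + 8·m_1 + 2·m_2 = 6(Δ_1 - Δ_0) = -12
  2·m_1 + 8·m_2 + 2·m_3 = 6(Δ_2 - Δ_1) = -45
Clamped end conditions give two more equations: 2h_0·m_0 + h_0·m_1 = 6(Δ_0 - s'(0)) = 6 and h_2·m_2 + 2h_2·m_3 = 6(s'(6) - Δ_2) = 45.
Hence m_0 = 7/6, m_1 = 2/3, m_2 = -59/6, m_3 = 97/6.

1.1667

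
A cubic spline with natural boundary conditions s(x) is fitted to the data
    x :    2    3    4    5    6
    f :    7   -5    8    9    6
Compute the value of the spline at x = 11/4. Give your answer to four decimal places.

-4.4551

Let σ_i = s''(x_i). Step sizes h_i = 1, 1, 1, 1; slopes of the chords Δ_i = (y_(i+1) - y_i)/h_i = -12, 13, 1, -3.
  1·σ_0 + 4·σ_1 + 1·σ_2 = 6(Δ_1 - Δ_0) = 150
  1·σ_1 + 4·σ_2 + 1·σ_3 = 6(Δ_2 - Δ_1) = -72
  1·σ_2 + 4·σ_3 + 1·σ_4 = 6(Δ_3 - Δ_2) = -24
Natural end conditions: σ_0 = σ_4 = 0.
Solving the tridiagonal system: σ_0 = 0, σ_1 = 1257/28, σ_2 = -207/7, σ_3 = 39/28, σ_4 = 0.
On [2, 3], s(x) = 7 - 1091/56·(x - 2) + 0·(x - 2)² + 419/56·(x - 2)³.
With (x - 2) = 3/4: s(11/4) = -2281/512.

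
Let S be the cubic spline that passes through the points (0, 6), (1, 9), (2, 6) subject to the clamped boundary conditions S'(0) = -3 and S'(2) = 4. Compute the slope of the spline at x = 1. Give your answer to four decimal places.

-0.2500

With σ_i denoting the second derivative at x_i, h_i = 1, 1, and Δ_i = (y_(i+1) − y_i)/h_i = 3, -3:
  1·σ_0 + 4·σ_1 + 1·σ_2 = 6(Δ_1 - Δ_0) = -36
Clamped end conditions give two more equations: 2h_0·σ_0 + h_0·σ_1 = 6(Δ_0 - S'(0)) = 36 and h_1·σ_1 + 2h_1·σ_2 = 6(S'(2) - Δ_1) = 42.
Forward elimination and back-substitution give σ_0 = 61/2, σ_1 = -25, σ_2 = 67/2.
On [1, 2], S'(x) = b_1 + 2c_1·(x - 1) + 3d_1·(x - 1)² with b_1 = Δ_1 - h_1(2σ_1 + σ_2)/6 = -1/4, c_1 = σ_1/2 = -25/2, d_1 = (σ_2 - σ_1)/(6h_1) = 39/4. So S'(1) = -1/4.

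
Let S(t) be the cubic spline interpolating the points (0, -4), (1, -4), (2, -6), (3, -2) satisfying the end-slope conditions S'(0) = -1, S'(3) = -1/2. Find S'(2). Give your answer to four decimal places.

2.0667

Write m_i for S''(x_i). With h_i = 1, 1, 1 and divided differences Δ_i = 0, -2, 4, the continuity of S' gives the tridiagonal system
  1·m_0 + 4·m_1 + 1·m_2 = 6(Δ_1 - Δ_0) = -12
  1·m_1 + 4·m_2 + 1·m_3 = 6(Δ_2 - Δ_1) = 36
Clamped end conditions give two more equations: 2h_0·m_0 + h_0·m_1 = 6(Δ_0 - S'(0)) = 6 and h_2·m_2 + 2h_2·m_3 = 6(S'(3) - Δ_2) = -27.
Solving: m_0 = 113/15, m_1 = -136/15, m_2 = 251/15, m_3 = -328/15.
On [2, 3], S'(t) = b_2 + 2c_2·(t - 2) + 3d_2·(t - 2)² with b_2 = Δ_2 - h_2(2m_2 + m_3)/6 = 31/15, c_2 = m_2/2 = 251/30, d_2 = (m_3 - m_2)/(6h_2) = -193/30. So S'(2) = 31/15.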